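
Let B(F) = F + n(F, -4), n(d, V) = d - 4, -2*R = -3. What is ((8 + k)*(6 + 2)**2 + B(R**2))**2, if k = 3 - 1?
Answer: 1640961/4 ≈ 4.1024e+5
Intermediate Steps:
R = 3/2 (R = -1/2*(-3) = 3/2 ≈ 1.5000)
k = 2
n(d, V) = -4 + d
B(F) = -4 + 2*F (B(F) = F + (-4 + F) = -4 + 2*F)
((8 + k)*(6 + 2)**2 + B(R**2))**2 = ((8 + 2)*(6 + 2)**2 + (-4 + 2*(3/2)**2))**2 = (10*8**2 + (-4 + 2*(9/4)))**2 = (10*64 + (-4 + 9/2))**2 = (640 + 1/2)**2 = (1281/2)**2 = 1640961/4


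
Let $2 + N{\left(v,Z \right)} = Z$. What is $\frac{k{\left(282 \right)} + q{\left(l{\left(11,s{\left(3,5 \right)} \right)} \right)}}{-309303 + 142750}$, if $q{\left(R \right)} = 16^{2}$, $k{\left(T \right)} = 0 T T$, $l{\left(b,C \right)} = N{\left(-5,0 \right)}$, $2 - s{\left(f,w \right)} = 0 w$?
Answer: $- \frac{256}{166553} \approx -0.001537$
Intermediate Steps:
$s{\left(f,w \right)} = 2$ ($s{\left(f,w \right)} = 2 - 0 w = 2 - 0 = 2 + 0 = 2$)
$N{\left(v,Z \right)} = -2 + Z$
$l{\left(b,C \right)} = -2$ ($l{\left(b,C \right)} = -2 + 0 = -2$)
$k{\left(T \right)} = 0$ ($k{\left(T \right)} = 0 T = 0$)
$q{\left(R \right)} = 256$
$\frac{k{\left(282 \right)} + q{\left(l{\left(11,s{\left(3,5 \right)} \right)} \right)}}{-309303 + 142750} = \frac{0 + 256}{-309303 + 142750} = \frac{256}{-166553} = 256 \left(- \frac{1}{166553}\right) = - \frac{256}{166553}$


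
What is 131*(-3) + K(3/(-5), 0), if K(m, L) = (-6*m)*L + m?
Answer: -1968/5 ≈ -393.60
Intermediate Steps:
K(m, L) = m - 6*L*m (K(m, L) = -6*L*m + m = m - 6*L*m)
131*(-3) + K(3/(-5), 0) = 131*(-3) + (3/(-5))*(1 - 6*0) = -393 + (3*(-⅕))*(1 + 0) = -393 - ⅗*1 = -393 - ⅗ = -1968/5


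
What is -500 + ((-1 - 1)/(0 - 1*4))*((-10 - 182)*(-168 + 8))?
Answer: 14860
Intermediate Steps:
-500 + ((-1 - 1)/(0 - 1*4))*((-10 - 182)*(-168 + 8)) = -500 + (-2/(0 - 4))*(-192*(-160)) = -500 - 2/(-4)*30720 = -500 - 2*(-¼)*30720 = -500 + (½)*30720 = -500 + 15360 = 14860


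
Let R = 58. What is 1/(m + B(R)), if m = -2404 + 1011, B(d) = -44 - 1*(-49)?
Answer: -1/1388 ≈ -0.00072046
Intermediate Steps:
B(d) = 5 (B(d) = -44 + 49 = 5)
m = -1393
1/(m + B(R)) = 1/(-1393 + 5) = 1/(-1388) = -1/1388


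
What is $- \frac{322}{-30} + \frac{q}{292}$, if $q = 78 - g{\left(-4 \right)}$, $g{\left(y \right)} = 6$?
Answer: $\frac{12023}{1095} \approx 10.98$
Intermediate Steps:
$q = 72$ ($q = 78 - 6 = 72$)
$- \frac{322}{-30} + \frac{q}{292} = - \frac{322}{-30} + \frac{72}{292} = \left(-322\right) \left(- \frac{1}{30}\right) + 72 \cdot \frac{1}{292} = \frac{161}{15} + \frac{18}{73} = \frac{12023}{1095}$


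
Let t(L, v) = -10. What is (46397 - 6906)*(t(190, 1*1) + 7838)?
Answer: 309135548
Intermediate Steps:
(46397 - 6906)*(t(190, 1*1) + 7838) = (46397 - 6906)*(-10 + 7838) = 39491*7828 = 309135548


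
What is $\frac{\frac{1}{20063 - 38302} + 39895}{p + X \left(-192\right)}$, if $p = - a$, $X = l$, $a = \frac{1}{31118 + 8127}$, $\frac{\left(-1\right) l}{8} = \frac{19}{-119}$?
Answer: $- \frac{3398214486640120}{20889604543561} \approx -162.67$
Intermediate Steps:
$l = \frac{152}{119}$ ($l = - 8 \frac{19}{-119} = - 8 \cdot 19 \left(- \frac{1}{119}\right) = \left(-8\right) \left(- \frac{19}{119}\right) = \frac{152}{119} \approx 1.2773$)
$a = \frac{1}{39245} \approx 2.5481 \cdot 10^{-5}$
$X = \frac{152}{119} \approx 1.2773$
$p = - \frac{1}{39245}$ ($p = \left(-1\right) \frac{1}{39245} = - \frac{1}{39245} \approx -2.5481 \cdot 10^{-5}$)
$\frac{\frac{1}{20063 - 38302} + 39895}{p + X \left(-192\right)} = \frac{\frac{1}{20063 - 38302} + 39895}{- \frac{1}{39245} + \frac{152}{119} \left(-192\right)} = \frac{\frac{1}{-18239} + 39895}{- \frac{1}{39245} - \frac{29184}{119}} = \frac{- \frac{1}{18239} + 39895}{- \frac{1145326199}{4670155}} = \frac{727644904}{18239} \left(- \frac{4670155}{1145326199}\right) = - \frac{3398214486640120}{20889604543561}$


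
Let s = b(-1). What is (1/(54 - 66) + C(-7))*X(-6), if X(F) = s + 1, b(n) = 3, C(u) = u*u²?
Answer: -4117/3 ≈ -1372.3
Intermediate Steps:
C(u) = u³
s = 3
X(F) = 4 (X(F) = 3 + 1 = 4)
(1/(54 - 66) + C(-7))*X(-6) = (1/(54 - 66) + (-7)³)*4 = (1/(-12) - 343)*4 = (-1/12 - 343)*4 = -4117/12*4 = -4117/3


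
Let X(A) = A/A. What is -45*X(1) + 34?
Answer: -11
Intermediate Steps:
X(A) = 1
-45*X(1) + 34 = -45*1 + 34 = -45 + 34 = -11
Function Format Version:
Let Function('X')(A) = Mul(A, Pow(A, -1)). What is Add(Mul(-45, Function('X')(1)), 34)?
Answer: -11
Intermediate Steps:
Function('X')(A) = 1
Add(Mul(-45, Function('X')(1)), 34) = Add(Mul(-45, 1), 34) = Add(-45, 34) = -11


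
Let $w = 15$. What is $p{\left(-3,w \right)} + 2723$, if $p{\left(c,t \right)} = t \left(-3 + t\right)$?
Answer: $2903$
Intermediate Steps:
$p{\left(-3,w \right)} + 2723 = 15 \left(-3 + 15\right) + 2723 = 15 \cdot 12 + 2723 = 180 + 2723 = 2903$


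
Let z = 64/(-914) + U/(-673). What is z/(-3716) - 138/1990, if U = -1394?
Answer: -39736157517/568591096310 ≈ -0.069885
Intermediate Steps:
z = 615522/307561 (z = 64/(-914) - 1394/(-673) = 64*(-1/914) - 1394*(-1/673) = -32/457 + 1394/673 = 615522/307561 ≈ 2.0013)
z/(-3716) - 138/1990 = (615522/307561)/(-3716) - 138/1990 = (615522/307561)*(-1/3716) - 138*1/1990 = -307761/571448338 - 69/995 = -39736157517/568591096310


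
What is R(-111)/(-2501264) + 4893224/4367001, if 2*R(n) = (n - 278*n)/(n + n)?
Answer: 48958189799821/43692089557056 ≈ 1.1205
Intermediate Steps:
R(n) = -277/4 (R(n) = ((n - 278*n)/(n + n))/2 = ((-277*n)/((2*n)))/2 = ((-277*n)*(1/(2*n)))/2 = (1/2)*(-277/2) = -277/4)
R(-111)/(-2501264) + 4893224/4367001 = -277/4/(-2501264) + 4893224/4367001 = -277/4*(-1/2501264) + 4893224*(1/4367001) = 277/10005056 + 4893224/4367001 = 48958189799821/43692089557056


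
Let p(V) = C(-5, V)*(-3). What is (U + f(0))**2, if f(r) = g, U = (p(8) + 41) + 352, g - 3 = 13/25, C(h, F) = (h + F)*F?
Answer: 65820769/625 ≈ 1.0531e+5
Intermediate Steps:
C(h, F) = F*(F + h) (C(h, F) = (F + h)*F = F*(F + h))
p(V) = -3*V*(-5 + V) (p(V) = (V*(V - 5))*(-3) = (V*(-5 + V))*(-3) = -3*V*(-5 + V))
g = 88/25 (g = 3 + 13/25 = 88/25 ≈ 3.5200)
U = 321 (U = (3*8*(5 - 1*8) + 41) + 352 = (3*8*(5 - 8) + 41) + 352 = (3*8*(-3) + 41) + 352 = (-72 + 41) + 352 = -31 + 352 = 321)
f(r) = 88/25
(U + f(0))**2 = (321 + 88/25)**2 = (8113/25)**2 = 65820769/625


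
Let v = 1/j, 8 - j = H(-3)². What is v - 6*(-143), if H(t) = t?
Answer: 857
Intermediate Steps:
j = -1 (j = 8 - 1*(-3)² = 8 - 1*9 = 8 - 9 = -1)
v = -1 (v = 1/(-1) = -1)
v - 6*(-143) = -1 - 6*(-143) = -1 + 858 = 857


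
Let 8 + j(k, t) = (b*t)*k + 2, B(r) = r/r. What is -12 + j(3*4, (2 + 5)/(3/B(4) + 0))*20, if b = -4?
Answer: -2372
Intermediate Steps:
B(r) = 1
j(k, t) = -6 - 4*k*t (j(k, t) = -8 + ((-4*t)*k + 2) = -8 + (-4*k*t + 2) = -8 + (2 - 4*k*t) = -6 - 4*k*t)
-12 + j(3*4, (2 + 5)/(3/B(4) + 0))*20 = -12 + (-6 - 4*3*4*(2 + 5)/(3/1 + 0))*20 = -12 + (-6 - 4*12*7/(3*1 + 0))*20 = -12 + (-6 - 4*12*7/(3 + 0))*20 = -12 + (-6 - 4*12*7/3)*20 = -12 + (-6 - 112)*20 = -12 - 118*20 = -12 - 2360 = -2372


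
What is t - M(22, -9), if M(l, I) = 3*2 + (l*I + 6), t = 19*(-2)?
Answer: 148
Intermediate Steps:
t = -38
M(l, I) = 12 + I*l (M(l, I) = 6 + (I*l + 6) = 6 + (6 + I*l) = 12 + I*l)
t - M(22, -9) = -38 - (12 - 9*22) = -38 - (12 - 198) = -38 - 1*(-186) = -38 + 186 = 148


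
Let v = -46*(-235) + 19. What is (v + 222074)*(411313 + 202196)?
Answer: 142888086627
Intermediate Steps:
v = 10829 (v = 10810 + 19 = 10829)
(v + 222074)*(411313 + 202196) = (10829 + 222074)*(411313 + 202196) = 232903*613509 = 142888086627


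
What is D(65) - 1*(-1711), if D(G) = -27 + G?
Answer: 1749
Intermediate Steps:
D(65) - 1*(-1711) = (-27 + 65) - 1*(-1711) = 38 + 1711 = 1749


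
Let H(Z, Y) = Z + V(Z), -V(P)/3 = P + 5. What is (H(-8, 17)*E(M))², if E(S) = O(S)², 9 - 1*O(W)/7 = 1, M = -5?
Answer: 9834496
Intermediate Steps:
V(P) = -15 - 3*P (V(P) = -3*(P + 5) = -3*(5 + P) = -15 - 3*P)
O(W) = 56 (O(W) = 63 - 7*1 = 63 - 7 = 56)
H(Z, Y) = -15 - 2*Z (H(Z, Y) = Z + (-15 - 3*Z) = -15 - 2*Z)
E(S) = 3136 (E(S) = 56² = 3136)
(H(-8, 17)*E(M))² = ((-15 - 2*(-8))*3136)² = ((-15 + 16)*3136)² = (1*3136)² = 3136² = 9834496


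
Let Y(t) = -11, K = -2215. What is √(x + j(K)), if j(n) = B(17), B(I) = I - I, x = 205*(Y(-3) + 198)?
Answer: √38335 ≈ 195.79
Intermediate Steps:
x = 38335 (x = 205*(-11 + 198) = 205*187 = 38335)
B(I) = 0
j(n) = 0
√(x + j(K)) = √(38335 + 0) = √38335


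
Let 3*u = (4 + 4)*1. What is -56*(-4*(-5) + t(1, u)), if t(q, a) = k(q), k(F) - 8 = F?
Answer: -1624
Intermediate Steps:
k(F) = 8 + F
u = 8/3 (u = ((4 + 4)*1)/3 = (8*1)/3 = (⅓)*8 = 8/3 ≈ 2.6667)
t(q, a) = 8 + q
-56*(-4*(-5) + t(1, u)) = -56*(-4*(-5) + (8 + 1)) = -56*(20 + 9) = -56*29 = -1624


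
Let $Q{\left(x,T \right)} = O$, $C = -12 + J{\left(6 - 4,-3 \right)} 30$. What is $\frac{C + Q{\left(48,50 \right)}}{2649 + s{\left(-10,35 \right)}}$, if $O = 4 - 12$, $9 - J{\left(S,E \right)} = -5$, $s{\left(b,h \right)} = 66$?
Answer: $\frac{80}{543} \approx 0.14733$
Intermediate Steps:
$J{\left(S,E \right)} = 14$ ($J{\left(S,E \right)} = 9 - -5 = 9 + 5 = 14$)
$O = -8$ ($O = 4 - 12 = -8$)
$C = 408$ ($C = -12 + 14 \cdot 30 = -12 + 420 = 408$)
$Q{\left(x,T \right)} = -8$
$\frac{C + Q{\left(48,50 \right)}}{2649 + s{\left(-10,35 \right)}} = \frac{408 - 8}{2649 + 66} = \frac{400}{2715} = 400 \cdot \frac{1}{2715} = \frac{80}{543}$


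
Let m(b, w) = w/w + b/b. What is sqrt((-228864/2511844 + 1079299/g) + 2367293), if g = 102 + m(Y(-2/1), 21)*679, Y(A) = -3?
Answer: sqrt(497620954862965760822635)/458411530 ≈ 1538.8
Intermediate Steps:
m(b, w) = 2 (m(b, w) = 1 + 1 = 2)
g = 1460 (g = 102 + 2*679 = 102 + 1358 = 1460)
sqrt((-228864/2511844 + 1079299/g) + 2367293) = sqrt((-228864/2511844 + 1079299/1460) + 2367293) = sqrt((-228864*1/2511844 + 1079299*(1/1460)) + 2367293) = sqrt((-57216/627961 + 1079299/1460) + 2367293) = sqrt(677674143979/916823060 + 2367293) = sqrt(2171066486320559/916823060) = sqrt(497620954862965760822635)/458411530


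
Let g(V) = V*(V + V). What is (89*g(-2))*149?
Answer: 106088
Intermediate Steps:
g(V) = 2*V² (g(V) = V*(2*V) = 2*V²)
(89*g(-2))*149 = (89*(2*(-2)²))*149 = (89*(2*4))*149 = (89*8)*149 = 712*149 = 106088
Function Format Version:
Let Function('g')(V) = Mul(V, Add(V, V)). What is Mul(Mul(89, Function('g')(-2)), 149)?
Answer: 106088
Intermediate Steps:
Function('g')(V) = Mul(2, Pow(V, 2)) (Function('g')(V) = Mul(V, Mul(2, V)) = Mul(2, Pow(V, 2)))
Mul(Mul(89, Function('g')(-2)), 149) = Mul(Mul(89, Mul(2, Pow(-2, 2))), 149) = Mul(Mul(89, Mul(2, 4)), 149) = Mul(Mul(89, 8), 149) = Mul(712, 149) = 106088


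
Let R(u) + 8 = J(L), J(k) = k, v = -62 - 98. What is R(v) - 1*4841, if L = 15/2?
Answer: -9683/2 ≈ -4841.5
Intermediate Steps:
L = 15/2 (L = 15*(½) = 15/2 ≈ 7.5000)
v = -160
R(u) = -½ (R(u) = -8 + 15/2 = -½)
R(v) - 1*4841 = -½ - 1*4841 = -½ - 4841 = -9683/2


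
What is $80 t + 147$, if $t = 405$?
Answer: $32547$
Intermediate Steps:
$80 t + 147 = 80 \cdot 405 + 147 = 32400 + 147 = 32547$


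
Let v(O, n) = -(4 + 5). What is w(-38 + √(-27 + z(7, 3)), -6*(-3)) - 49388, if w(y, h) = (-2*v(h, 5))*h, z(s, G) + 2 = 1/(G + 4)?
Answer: -49064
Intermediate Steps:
z(s, G) = -2 + 1/(4 + G) (z(s, G) = -2 + 1/(G + 4) = -2 + 1/(4 + G))
v(O, n) = -9 (v(O, n) = -1*9 = -9)
w(y, h) = 18*h (w(y, h) = (-2*(-9))*h = 18*h)
w(-38 + √(-27 + z(7, 3)), -6*(-3)) - 49388 = 18*(-6*(-3)) - 49388 = 18*18 - 49388 = 324 - 49388 = -49064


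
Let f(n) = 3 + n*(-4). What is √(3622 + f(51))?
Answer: √3421 ≈ 58.489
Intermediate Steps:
f(n) = 3 - 4*n
√(3622 + f(51)) = √(3622 + (3 - 4*51)) = √(3622 + (3 - 204)) = √(3622 - 201) = √3421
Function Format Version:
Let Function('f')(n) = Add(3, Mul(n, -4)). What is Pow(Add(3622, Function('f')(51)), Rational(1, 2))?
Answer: Pow(3421, Rational(1, 2)) ≈ 58.489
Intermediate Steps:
Function('f')(n) = Add(3, Mul(-4, n))
Pow(Add(3622, Function('f')(51)), Rational(1, 2)) = Pow(Add(3622, Add(3, Mul(-4, 51))), Rational(1, 2)) = Pow(Add(3622, Add(3, -204)), Rational(1, 2)) = Pow(Add(3622, -201), Rational(1, 2)) = Pow(3421, Rational(1, 2))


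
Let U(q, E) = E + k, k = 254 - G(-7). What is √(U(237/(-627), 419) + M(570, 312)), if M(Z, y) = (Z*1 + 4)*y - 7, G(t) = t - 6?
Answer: √179767 ≈ 423.99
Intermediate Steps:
G(t) = -6 + t
M(Z, y) = -7 + y*(4 + Z) (M(Z, y) = (Z + 4)*y - 7 = (4 + Z)*y - 7 = y*(4 + Z) - 7 = -7 + y*(4 + Z))
k = 267 (k = 254 - (-6 - 7) = 254 - 1*(-13) = 254 + 13 = 267)
U(q, E) = 267 + E (U(q, E) = E + 267 = 267 + E)
√(U(237/(-627), 419) + M(570, 312)) = √((267 + 419) + (-7 + 4*312 + 570*312)) = √(686 + (-7 + 1248 + 177840)) = √(686 + 179081) = √179767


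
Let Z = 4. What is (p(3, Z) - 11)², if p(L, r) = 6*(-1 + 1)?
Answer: 121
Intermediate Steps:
p(L, r) = 0 (p(L, r) = 6*0 = 0)
(p(3, Z) - 11)² = (0 - 11)² = (-11)² = 121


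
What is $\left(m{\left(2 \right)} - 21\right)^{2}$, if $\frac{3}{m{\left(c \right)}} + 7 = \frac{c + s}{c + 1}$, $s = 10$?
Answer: $484$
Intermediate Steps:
$m{\left(c \right)} = \frac{3}{-7 + \frac{10 + c}{1 + c}}$ ($m{\left(c \right)} = \frac{3}{-7 + \frac{c + 10}{c + 1}} = \frac{3}{-7 + \frac{10 + c}{1 + c}}$)
$\left(m{\left(2 \right)} - 21\right)^{2} = \left(\frac{-1 - 2}{-1 + 2 \cdot 2} - 21\right)^{2} = \left(\frac{-1 - 2}{-1 + 4} - 21\right)^{2} = \left(\frac{1}{3} \left(-3\right) - 21\right)^{2} = \left(-1 - 21\right)^{2} = \left(-22\right)^{2} = 484$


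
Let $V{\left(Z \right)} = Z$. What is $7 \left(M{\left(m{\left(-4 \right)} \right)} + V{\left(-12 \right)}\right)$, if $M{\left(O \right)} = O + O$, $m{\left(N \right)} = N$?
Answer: $-140$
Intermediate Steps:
$M{\left(O \right)} = 2 O$
$7 \left(M{\left(m{\left(-4 \right)} \right)} + V{\left(-12 \right)}\right) = 7 \left(2 \left(-4\right) - 12\right) = 7 \left(-8 - 12\right) = 7 \left(-20\right) = -140$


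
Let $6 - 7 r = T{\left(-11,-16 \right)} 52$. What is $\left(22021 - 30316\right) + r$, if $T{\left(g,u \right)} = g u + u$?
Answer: $- \frac{66379}{7} \approx -9482.7$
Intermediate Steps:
$T{\left(g,u \right)} = u + g u$
$r = - \frac{8314}{7}$ ($r = \frac{6}{7} - \frac{- 16 \left(1 - 11\right) 52}{7} = \frac{6}{7} - \frac{\left(-16\right) \left(-10\right) 52}{7} = \frac{6}{7} - \frac{160 \cdot 52}{7} = \frac{6}{7} - \frac{8320}{7} = - \frac{8314}{7} \approx -1187.7$)
$\left(22021 - 30316\right) + r = \left(22021 - 30316\right) - \frac{8314}{7} = -8295 - \frac{8314}{7} = - \frac{66379}{7}$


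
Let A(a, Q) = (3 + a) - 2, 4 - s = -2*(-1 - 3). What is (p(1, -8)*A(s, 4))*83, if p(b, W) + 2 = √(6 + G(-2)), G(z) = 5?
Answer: 498 - 249*√11 ≈ -327.84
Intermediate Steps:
s = -4 (s = 4 - (-2)*(-1 - 3) = 4 - (-2)*(-4) = 4 - 1*8 = 4 - 8 = -4)
A(a, Q) = 1 + a
p(b, W) = -2 + √11 (p(b, W) = -2 + √(6 + 5) = -2 + √11)
(p(1, -8)*A(s, 4))*83 = ((-2 + √11)*(1 - 4))*83 = ((-2 + √11)*(-3))*83 = (6 - 3*√11)*83 = 498 - 249*√11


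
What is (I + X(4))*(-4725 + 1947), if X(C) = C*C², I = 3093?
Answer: -8770146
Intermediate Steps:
X(C) = C³
(I + X(4))*(-4725 + 1947) = (3093 + 4³)*(-4725 + 1947) = (3093 + 64)*(-2778) = 3157*(-2778) = -8770146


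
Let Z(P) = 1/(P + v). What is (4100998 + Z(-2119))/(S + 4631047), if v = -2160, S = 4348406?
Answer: 5849390147/12807693129 ≈ 0.45671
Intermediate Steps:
Z(P) = 1/(-2160 + P) (Z(P) = 1/(P - 2160) = 1/(-2160 + P))
(4100998 + Z(-2119))/(S + 4631047) = (4100998 + 1/(-2160 - 2119))/(4348406 + 4631047) = (4100998 + 1/(-4279))/8979453 = (4100998 - 1/4279)*(1/8979453) = (17548170441/4279)*(1/8979453) = 5849390147/12807693129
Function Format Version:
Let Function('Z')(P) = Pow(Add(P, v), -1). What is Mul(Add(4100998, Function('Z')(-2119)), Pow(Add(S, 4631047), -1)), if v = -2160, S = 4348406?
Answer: Rational(5849390147, 12807693129) ≈ 0.45671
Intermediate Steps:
Function('Z')(P) = Pow(Add(-2160, P), -1) (Function('Z')(P) = Pow(Add(P, -2160), -1) = Pow(Add(-2160, P), -1))
Mul(Add(4100998, Function('Z')(-2119)), Pow(Add(S, 4631047), -1)) = Mul(Add(4100998, Pow(Add(-2160, -2119), -1)), Pow(Add(4348406, 4631047), -1)) = Mul(Add(4100998, Pow(-4279, -1)), Pow(8979453, -1)) = Mul(Add(4100998, Rational(-1, 4279)), Rational(1, 8979453)) = Mul(Rational(17548170441, 4279), Rational(1, 8979453)) = Rational(5849390147, 12807693129)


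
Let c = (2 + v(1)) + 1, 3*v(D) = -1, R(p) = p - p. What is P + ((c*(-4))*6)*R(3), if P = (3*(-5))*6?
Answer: -90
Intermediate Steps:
R(p) = 0
v(D) = -1/3 (v(D) = (1/3)*(-1) = -1/3)
c = 8/3 (c = (2 - 1/3) + 1 = 5/3 + 1 = 8/3 ≈ 2.6667)
P = -90 (P = -15*6 = -90)
P + ((c*(-4))*6)*R(3) = -90 + (((8/3)*(-4))*6)*0 = -90 - 32/3*6*0 = -90 - 64*0 = -90 + 0 = -90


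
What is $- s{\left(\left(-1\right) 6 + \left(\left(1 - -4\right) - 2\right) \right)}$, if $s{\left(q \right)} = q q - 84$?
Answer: $75$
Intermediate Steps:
$s{\left(q \right)} = -84 + q^{2}$ ($s{\left(q \right)} = q^{2} - 84 = -84 + q^{2}$)
$- s{\left(\left(-1\right) 6 + \left(\left(1 - -4\right) - 2\right) \right)} = - (-84 + \left(\left(-1\right) 6 + \left(\left(1 - -4\right) - 2\right)\right)^{2}) = - (-84 + \left(-6 + \left(\left(1 + 4\right) - 2\right)\right)^{2}) = - (-84 + \left(-6 + \left(5 - 2\right)\right)^{2}) = - (-84 + \left(-6 + 3\right)^{2}) = - (-84 + \left(-3\right)^{2}) = - (-84 + 9) = \left(-1\right) \left(-75\right) = 75$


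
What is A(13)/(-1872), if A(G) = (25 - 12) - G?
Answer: 0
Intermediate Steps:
A(G) = 13 - G
A(13)/(-1872) = (13 - 1*13)/(-1872) = (13 - 13)*(-1/1872) = 0*(-1/1872) = 0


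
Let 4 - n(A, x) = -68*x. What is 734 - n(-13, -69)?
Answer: 5422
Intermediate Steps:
n(A, x) = 4 + 68*x (n(A, x) = 4 - (-68)*x = 4 + 68*x)
734 - n(-13, -69) = 734 - (4 + 68*(-69)) = 734 - (4 - 4692) = 734 - 1*(-4688) = 734 + 4688 = 5422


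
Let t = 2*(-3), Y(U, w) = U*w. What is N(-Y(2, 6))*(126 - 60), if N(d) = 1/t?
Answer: -11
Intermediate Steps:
t = -6
N(d) = -1/6 (N(d) = 1/(-6) = -1/6)
N(-Y(2, 6))*(126 - 60) = -(126 - 60)/6 = -1/6*66 = -11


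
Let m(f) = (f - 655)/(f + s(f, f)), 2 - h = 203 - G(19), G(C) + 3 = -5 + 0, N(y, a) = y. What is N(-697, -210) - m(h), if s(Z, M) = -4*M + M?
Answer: -145241/209 ≈ -694.93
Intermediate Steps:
G(C) = -8 (G(C) = -3 + (-5 + 0) = -3 - 5 = -8)
s(Z, M) = -3*M
h = -209 (h = 2 - (203 - 1*(-8)) = 2 - (203 + 8) = 2 - 1*211 = 2 - 211 = -209)
m(f) = -(-655 + f)/(2*f) (m(f) = (f - 655)/(f - 3*f) = (-655 + f)/((-2*f)) = (-655 + f)*(-1/(2*f)) = -(-655 + f)/(2*f))
N(-697, -210) - m(h) = -697 - (655 - 1*(-209))/(2*(-209)) = -697 - (-1)*(655 + 209)/(2*209) = -697 - (-1)*864/(2*209) = -697 - 1*(-432/209) = -697 + 432/209 = -145241/209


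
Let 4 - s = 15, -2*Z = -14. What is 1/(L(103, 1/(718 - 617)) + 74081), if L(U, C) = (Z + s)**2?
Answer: 1/74097 ≈ 1.3496e-5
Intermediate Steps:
Z = 7 (Z = -1/2*(-14) = 7)
s = -11 (s = 4 - 1*15 = 4 - 15 = -11)
L(U, C) = 16 (L(U, C) = (7 - 11)**2 = (-4)**2 = 16)
1/(L(103, 1/(718 - 617)) + 74081) = 1/(16 + 74081) = 1/74097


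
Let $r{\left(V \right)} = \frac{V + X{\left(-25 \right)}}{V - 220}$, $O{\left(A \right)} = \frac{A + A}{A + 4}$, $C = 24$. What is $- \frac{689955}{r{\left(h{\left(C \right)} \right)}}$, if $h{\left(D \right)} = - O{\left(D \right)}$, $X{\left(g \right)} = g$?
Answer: $- \frac{1070810160}{187} \approx -5.7263 \cdot 10^{6}$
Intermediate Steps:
$O{\left(A \right)} = \frac{2 A}{4 + A}$
$h{\left(D \right)} = - \frac{2 D}{4 + D}$
$r{\left(V \right)} = \frac{-25 + V}{-220 + V}$ ($r{\left(V \right)} = \frac{V - 25}{V - 220} = \frac{-25 + V}{-220 + V}$)
$- \frac{689955}{r{\left(h{\left(C \right)} \right)}} = - \frac{689955}{\frac{1}{-220 - \frac{48}{4 + 24}} \left(-25 - \frac{48}{4 + 24}\right)} = - \frac{689955}{\frac{1}{-220 - \frac{48}{28}} \left(-25 - \frac{48}{28}\right)} = - \frac{689955}{\frac{1}{-220 - 48 \cdot \frac{1}{28}} \left(-25 - 48 \cdot \frac{1}{28}\right)} = - \frac{689955}{\frac{1}{-220 - \frac{12}{7}} \left(-25 - \frac{12}{7}\right)} = - \frac{689955}{\frac{1}{- \frac{1552}{7}} \left(- \frac{187}{7}\right)} = - \frac{689955}{\left(- \frac{7}{1552}\right) \left(- \frac{187}{7}\right)} = - \frac{689955}{\frac{187}{1552}} = \left(-689955\right) \frac{1552}{187} = - \frac{1070810160}{187}$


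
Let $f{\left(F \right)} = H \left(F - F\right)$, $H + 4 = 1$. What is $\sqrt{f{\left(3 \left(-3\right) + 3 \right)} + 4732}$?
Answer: $26 \sqrt{7} \approx 68.79$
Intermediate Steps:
$H = -3$ ($H = -4 + 1 = -3$)
$f{\left(F \right)} = 0$ ($f{\left(F \right)} = - 3 \left(F - F\right) = \left(-3\right) 0 = 0$)
$\sqrt{f{\left(3 \left(-3\right) + 3 \right)} + 4732} = \sqrt{0 + 4732} = \sqrt{4732} = 26 \sqrt{7}$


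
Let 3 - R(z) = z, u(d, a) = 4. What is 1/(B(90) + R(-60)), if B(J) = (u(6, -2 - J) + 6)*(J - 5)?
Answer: 1/913 ≈ 0.0010953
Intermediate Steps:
R(z) = 3 - z
B(J) = -50 + 10*J (B(J) = (4 + 6)*(J - 5) = 10*(-5 + J) = -50 + 10*J)
1/(B(90) + R(-60)) = 1/((-50 + 10*90) + (3 - 1*(-60))) = 1/((-50 + 900) + (3 + 60)) = 1/(850 + 63) = 1/913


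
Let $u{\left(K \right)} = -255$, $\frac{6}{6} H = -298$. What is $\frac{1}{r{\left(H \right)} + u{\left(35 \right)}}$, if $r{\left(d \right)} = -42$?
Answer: $- \frac{1}{297} \approx -0.003367$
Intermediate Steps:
$H = -298$
$\frac{1}{r{\left(H \right)} + u{\left(35 \right)}} = \frac{1}{-42 - 255} = \frac{1}{-297} = - \frac{1}{297}$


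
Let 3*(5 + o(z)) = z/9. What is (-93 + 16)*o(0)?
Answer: 385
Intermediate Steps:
o(z) = -5 + z/27 (o(z) = -5 + (z/9)/3 = -5 + z/27)
(-93 + 16)*o(0) = (-93 + 16)*(-5 + (1/27)*0) = -77*(-5 + 0) = -77*(-5) = 385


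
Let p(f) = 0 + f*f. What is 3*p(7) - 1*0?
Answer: 147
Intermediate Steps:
p(f) = f² (p(f) = 0 + f² = f²)
3*p(7) - 1*0 = 3*7² - 1*0 = 3*49 + 0 = 147 + 0 = 147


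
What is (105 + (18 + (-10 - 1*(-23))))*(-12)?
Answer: -1632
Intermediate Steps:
(105 + (18 + (-10 - 1*(-23))))*(-12) = (105 + (18 + (-10 + 23)))*(-12) = (105 + (18 + 13))*(-12) = (105 + 31)*(-12) = 136*(-12) = -1632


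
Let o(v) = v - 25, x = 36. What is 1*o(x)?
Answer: 11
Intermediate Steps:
o(v) = -25 + v
1*o(x) = 1*(-25 + 36) = 1*11 = 11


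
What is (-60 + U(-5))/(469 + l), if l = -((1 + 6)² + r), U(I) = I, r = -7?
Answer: -65/427 ≈ -0.15222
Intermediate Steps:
l = -42 (l = -((1 + 6)² - 7) = -(7² - 7) = -(49 - 7) = -1*42 = -42)
(-60 + U(-5))/(469 + l) = (-60 - 5)/(469 - 42) = -65/427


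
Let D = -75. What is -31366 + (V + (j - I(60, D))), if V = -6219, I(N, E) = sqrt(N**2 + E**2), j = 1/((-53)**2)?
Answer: -105576264/2809 - 15*sqrt(41) ≈ -37681.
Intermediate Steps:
j = 1/2809 ≈ 0.00035600
I(N, E) = sqrt(E**2 + N**2)
-31366 + (V + (j - I(60, D))) = -31366 + (-6219 + (1/2809 - sqrt((-75)**2 + 60**2))) = -31366 + (-6219 + (1/2809 - sqrt(5625 + 3600))) = -31366 + (-6219 + (1/2809 - sqrt(9225))) = -31366 + (-6219 + (1/2809 - 15*sqrt(41))) = -31366 + (-17469170/2809 - 15*sqrt(41)) = -105576264/2809 - 15*sqrt(41)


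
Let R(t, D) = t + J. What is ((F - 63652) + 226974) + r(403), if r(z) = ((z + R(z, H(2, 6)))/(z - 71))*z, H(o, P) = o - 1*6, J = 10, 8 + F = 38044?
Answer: 16794926/83 ≈ 2.0235e+5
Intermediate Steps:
F = 38036 (F = -8 + 38044 = 38036)
H(o, P) = -6 + o (H(o, P) = o - 6 = -6 + o)
R(t, D) = 10 + t (R(t, D) = t + 10 = 10 + t)
r(z) = z*(10 + 2*z)/(-71 + z) (r(z) = ((z + (10 + z))/(z - 71))*z = ((10 + 2*z)/(-71 + z))*z = z*(10 + 2*z)/(-71 + z))
((F - 63652) + 226974) + r(403) = ((38036 - 63652) + 226974) + 2*403*(5 + 403)/(-71 + 403) = (-25616 + 226974) + 2*403*408/332 = 201358 + 2*403*(1/332)*408 = 201358 + 82212/83 = 16794926/83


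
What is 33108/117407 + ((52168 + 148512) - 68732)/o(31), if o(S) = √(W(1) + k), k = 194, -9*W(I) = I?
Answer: 33108/117407 + 395844*√1745/1745 ≈ 9476.3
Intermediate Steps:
W(I) = -I/9
o(S) = √1745/3 (o(S) = √(-⅑*1 + 194) = √(-⅑ + 194) = √(1745/9) = √1745/3)
33108/117407 + ((52168 + 148512) - 68732)/o(31) = 33108/117407 + ((52168 + 148512) - 68732)/((√1745/3)) = 33108*(1/117407) + (200680 - 68732)*(3*√1745/1745) = 33108/117407 + 131948*(3*√1745/1745) = 33108/117407 + 395844*√1745/1745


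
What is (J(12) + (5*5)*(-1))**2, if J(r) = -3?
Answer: 784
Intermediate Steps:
(J(12) + (5*5)*(-1))**2 = (-3 + (5*5)*(-1))**2 = (-3 + 25*(-1))**2 = (-3 - 25)**2 = (-28)**2 = 784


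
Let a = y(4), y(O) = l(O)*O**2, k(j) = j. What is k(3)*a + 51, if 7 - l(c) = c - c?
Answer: 387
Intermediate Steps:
l(c) = 7 (l(c) = 7 - (c - c) = 7 - 1*0 = 7 + 0 = 7)
y(O) = 7*O**2
a = 112 (a = 7*4**2 = 7*16 = 112)
k(3)*a + 51 = 3*112 + 51 = 336 + 51 = 387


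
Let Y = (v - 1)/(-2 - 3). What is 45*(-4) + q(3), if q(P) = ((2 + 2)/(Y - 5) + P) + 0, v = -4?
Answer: -178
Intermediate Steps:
Y = 1 (Y = (-4 - 1)/(-2 - 3) = -5/(-5) = -5*(-⅕) = 1)
q(P) = -1 + P (q(P) = ((2 + 2)/(1 - 5) + P) + 0 = (4/(-4) + P) + 0 = (4*(-¼) + P) + 0 = (-1 + P) + 0 = -1 + P)
45*(-4) + q(3) = 45*(-4) + (-1 + 3) = -180 + 2 = -178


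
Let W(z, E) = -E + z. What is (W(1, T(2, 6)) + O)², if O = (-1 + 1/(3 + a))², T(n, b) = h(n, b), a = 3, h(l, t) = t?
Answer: 24025/1296 ≈ 18.538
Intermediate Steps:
T(n, b) = b
W(z, E) = z - E
O = 25/36 (O = (-1 + 1/(3 + 3))² = (-1 + 1/6)² = (-1 + ⅙)² = (-⅚)² = 25/36 ≈ 0.69444)
(W(1, T(2, 6)) + O)² = ((1 - 1*6) + 25/36)² = ((1 - 6) + 25/36)² = (-5 + 25/36)² = (-155/36)² = 24025/1296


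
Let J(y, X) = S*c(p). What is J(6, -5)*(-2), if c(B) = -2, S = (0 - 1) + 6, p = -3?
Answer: 20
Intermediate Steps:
S = 5 (S = -1 + 6 = 5)
J(y, X) = -10 (J(y, X) = 5*(-2) = -10)
J(6, -5)*(-2) = -10*(-2) = 20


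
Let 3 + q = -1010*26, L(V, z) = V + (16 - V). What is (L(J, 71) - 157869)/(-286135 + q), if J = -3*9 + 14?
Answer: 157853/312398 ≈ 0.50529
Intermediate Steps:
J = -13 (J = -27 + 14 = -13)
L(V, z) = 16
q = -26263 (q = -3 - 1010*26 = -3 - 26260 = -26263)
(L(J, 71) - 157869)/(-286135 + q) = (16 - 157869)/(-286135 - 26263) = -157853/(-312398) = -157853*(-1/312398) = 157853/312398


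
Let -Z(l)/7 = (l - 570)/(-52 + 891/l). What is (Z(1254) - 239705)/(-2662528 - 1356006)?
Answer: 467003101/7832122766 ≈ 0.059627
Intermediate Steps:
Z(l) = -7*(-570 + l)/(-52 + 891/l) (Z(l) = -7*(l - 570)/(-52 + 891/l) = -7*(-570 + l)/(-52 + 891/l))
(Z(1254) - 239705)/(-2662528 - 1356006) = (7*1254*(-570 + 1254)/(-891 + 52*1254) - 239705)/(-2662528 - 1356006) = (7*1254*684/(-891 + 65208) - 239705)/(-4018534) = (7*1254*684/64317 - 239705)*(-1/4018534) = (7*1254*(1/64317)*684 - 239705)*(-1/4018534) = (181944/1949 - 239705)*(-1/4018534) = -467003101/1949*(-1/4018534) = 467003101/7832122766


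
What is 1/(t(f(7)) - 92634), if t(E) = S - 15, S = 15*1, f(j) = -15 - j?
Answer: -1/92634 ≈ -1.0795e-5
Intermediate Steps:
S = 15
t(E) = 0 (t(E) = 15 - 15 = 0)
1/(t(f(7)) - 92634) = 1/(0 - 92634) = 1/(-92634) = -1/92634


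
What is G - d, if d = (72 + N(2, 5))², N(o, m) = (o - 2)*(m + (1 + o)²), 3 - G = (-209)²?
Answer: -48862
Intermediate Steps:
G = -43678 (G = 3 - 1*(-209)² = 3 - 1*43681 = 3 - 43681 = -43678)
N(o, m) = (-2 + o)*(m + (1 + o)²)
d = 5184 (d = (72 + (-2 + 2³ - 3*2 - 2*5 + 5*2))² = (72 + (-2 + 8 - 6 - 10 + 10))² = (72 + 0)² = 72² = 5184)
G - d = -43678 - 1*5184 = -43678 - 5184 = -48862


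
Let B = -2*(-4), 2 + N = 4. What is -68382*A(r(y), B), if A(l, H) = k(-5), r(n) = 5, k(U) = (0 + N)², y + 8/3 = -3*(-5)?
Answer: -273528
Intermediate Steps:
N = 2 (N = -2 + 4 = 2)
B = 8
y = 37/3 (y = -8/3 - 3*(-5) = -8/3 + 15 = 37/3 ≈ 12.333)
k(U) = 4 (k(U) = (0 + 2)² = 2² = 4)
A(l, H) = 4
-68382*A(r(y), B) = -68382*4 = -273528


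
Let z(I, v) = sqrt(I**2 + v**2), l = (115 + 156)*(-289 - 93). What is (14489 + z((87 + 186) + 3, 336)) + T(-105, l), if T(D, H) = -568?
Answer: 13921 + 12*sqrt(1313) ≈ 14356.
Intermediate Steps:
l = -103522 (l = 271*(-382) = -103522)
(14489 + z((87 + 186) + 3, 336)) + T(-105, l) = (14489 + sqrt(((87 + 186) + 3)**2 + 336**2)) - 568 = (14489 + sqrt((273 + 3)**2 + 112896)) - 568 = (14489 + sqrt(276**2 + 112896)) - 568 = (14489 + sqrt(76176 + 112896)) - 568 = (14489 + sqrt(189072)) - 568 = (14489 + 12*sqrt(1313)) - 568 = 13921 + 12*sqrt(1313)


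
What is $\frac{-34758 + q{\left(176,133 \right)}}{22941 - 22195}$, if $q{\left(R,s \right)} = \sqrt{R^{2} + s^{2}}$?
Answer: $- \frac{17379}{373} + \frac{\sqrt{48665}}{746} \approx -46.297$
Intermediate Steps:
$\frac{-34758 + q{\left(176,133 \right)}}{22941 - 22195} = \frac{-34758 + \sqrt{176^{2} + 133^{2}}}{22941 - 22195} = \frac{-34758 + \sqrt{30976 + 17689}}{746} = \left(-34758 + \sqrt{48665}\right) \frac{1}{746} = - \frac{17379}{373} + \frac{\sqrt{48665}}{746}$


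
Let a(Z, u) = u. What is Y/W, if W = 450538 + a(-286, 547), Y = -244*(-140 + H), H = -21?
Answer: 39284/451085 ≈ 0.087088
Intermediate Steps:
Y = 39284 (Y = -244*(-140 - 21) = -244*(-161) = 39284)
W = 451085 (W = 450538 + 547 = 451085)
Y/W = 39284/451085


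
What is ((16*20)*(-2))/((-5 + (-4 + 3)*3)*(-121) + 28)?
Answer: -160/249 ≈ -0.64257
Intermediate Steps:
((16*20)*(-2))/((-5 + (-4 + 3)*3)*(-121) + 28) = (320*(-2))/((-5 - 1*3)*(-121) + 28) = -640/((-5 - 3)*(-121) + 28) = -640/(-8*(-121) + 28) = -640/(968 + 28) = -640/996 = -640*1/996 = -160/249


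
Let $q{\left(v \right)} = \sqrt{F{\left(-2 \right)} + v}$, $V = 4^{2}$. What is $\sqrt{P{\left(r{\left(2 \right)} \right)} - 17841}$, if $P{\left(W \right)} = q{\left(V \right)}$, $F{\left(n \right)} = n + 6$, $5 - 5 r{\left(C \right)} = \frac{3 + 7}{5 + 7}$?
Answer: $\sqrt{-17841 + 2 \sqrt{5}} \approx 133.55 i$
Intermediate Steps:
$V = 16$
$r{\left(C \right)} = \frac{5}{6}$ ($r{\left(C \right)} = 1 - \frac{\left(3 + 7\right) \frac{1}{5 + 7}}{5} = 1 - \frac{10 \cdot \frac{1}{12}}{5} = 1 - \frac{1}{6} = \frac{5}{6}$)
$F{\left(n \right)} = 6 + n$
$q{\left(v \right)} = \sqrt{4 + v}$ ($q{\left(v \right)} = \sqrt{\left(6 - 2\right) + v} = \sqrt{4 + v}$)
$P{\left(W \right)} = 2 \sqrt{5}$ ($P{\left(W \right)} = \sqrt{4 + 16} = \sqrt{20} = 2 \sqrt{5}$)
$\sqrt{P{\left(r{\left(2 \right)} \right)} - 17841} = \sqrt{2 \sqrt{5} - 17841} = \sqrt{-17841 + 2 \sqrt{5}}$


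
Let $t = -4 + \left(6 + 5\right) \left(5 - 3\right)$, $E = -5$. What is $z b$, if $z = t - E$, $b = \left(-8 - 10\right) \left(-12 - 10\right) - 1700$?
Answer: $-29992$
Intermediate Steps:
$t = 18$ ($t = -4 + 11 \cdot 2 = -4 + 22 = 18$)
$b = -1304$ ($b = \left(-18\right) \left(-22\right) - 1700 = 396 - 1700 = -1304$)
$z = 23$ ($z = 18 - -5 = 18 + 5 = 23$)
$z b = 23 \left(-1304\right) = -29992$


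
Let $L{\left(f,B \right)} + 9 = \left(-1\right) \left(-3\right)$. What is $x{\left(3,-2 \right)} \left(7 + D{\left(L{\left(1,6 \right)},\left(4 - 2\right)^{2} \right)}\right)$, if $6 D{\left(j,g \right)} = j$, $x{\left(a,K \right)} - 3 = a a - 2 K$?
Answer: $96$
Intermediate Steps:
$x{\left(a,K \right)} = 3 + a^{2} - 2 K$ ($x{\left(a,K \right)} = 3 - \left(2 K - a a\right) = 3 - \left(- a^{2} + 2 K\right) = 3 + a^{2} - 2 K$)
$L{\left(f,B \right)} = -6$ ($L{\left(f,B \right)} = -9 - -3 = -9 + 3 = -6$)
$D{\left(j,g \right)} = \frac{j}{6}$
$x{\left(3,-2 \right)} \left(7 + D{\left(L{\left(1,6 \right)},\left(4 - 2\right)^{2} \right)}\right) = \left(3 + 3^{2} - -4\right) \left(7 + \frac{1}{6} \left(-6\right)\right) = \left(3 + 9 + 4\right) \left(7 - 1\right) = 16 \cdot 6 = 96$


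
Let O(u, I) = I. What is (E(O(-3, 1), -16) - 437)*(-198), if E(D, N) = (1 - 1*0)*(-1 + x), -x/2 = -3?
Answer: 85536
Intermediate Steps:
x = 6 (x = -2*(-3) = 6)
E(D, N) = 5 (E(D, N) = (1 - 1*0)*(-1 + 6) = (1 + 0)*5 = 1*5 = 5)
(E(O(-3, 1), -16) - 437)*(-198) = (5 - 437)*(-198) = -432*(-198) = 85536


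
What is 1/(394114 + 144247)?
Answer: 1/538361 ≈ 1.8575e-6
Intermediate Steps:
1/(394114 + 144247) = 1/538361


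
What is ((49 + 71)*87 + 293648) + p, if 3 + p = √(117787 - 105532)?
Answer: 304085 + √12255 ≈ 3.0420e+5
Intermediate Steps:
p = -3 + √12255 (p = -3 + √(117787 - 105532) = -3 + √12255 ≈ 107.70)
((49 + 71)*87 + 293648) + p = ((49 + 71)*87 + 293648) + (-3 + √12255) = (120*87 + 293648) + (-3 + √12255) = (10440 + 293648) + (-3 + √12255) = 304088 + (-3 + √12255) = 304085 + √12255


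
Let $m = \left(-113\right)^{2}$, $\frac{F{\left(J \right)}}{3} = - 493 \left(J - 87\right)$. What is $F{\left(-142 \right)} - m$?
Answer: $325922$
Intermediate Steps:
$F{\left(J \right)} = 128673 - 1479 J$ ($F{\left(J \right)} = 3 \left(- 493 \left(J - 87\right)\right) = 3 \left(- 493 \left(-87 + J\right)\right) = 3 \left(42891 - 493 J\right) = 128673 - 1479 J$)
$m = 12769$
$F{\left(-142 \right)} - m = \left(128673 - -210018\right) - 12769 = \left(128673 + 210018\right) - 12769 = 338691 - 12769 = 325922$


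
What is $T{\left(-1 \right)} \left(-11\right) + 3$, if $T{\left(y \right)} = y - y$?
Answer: $3$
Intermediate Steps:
$T{\left(y \right)} = 0$
$T{\left(-1 \right)} \left(-11\right) + 3 = 0 \left(-11\right) + 3 = 0 + 3 = 3$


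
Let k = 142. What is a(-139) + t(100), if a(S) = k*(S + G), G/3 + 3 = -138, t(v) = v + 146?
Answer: -79558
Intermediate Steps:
t(v) = 146 + v
G = -423 (G = -9 + 3*(-138) = -9 - 414 = -423)
a(S) = -60066 + 142*S (a(S) = 142*(S - 423) = 142*(-423 + S) = -60066 + 142*S)
a(-139) + t(100) = (-60066 + 142*(-139)) + (146 + 100) = (-60066 - 19738) + 246 = -79804 + 246 = -79558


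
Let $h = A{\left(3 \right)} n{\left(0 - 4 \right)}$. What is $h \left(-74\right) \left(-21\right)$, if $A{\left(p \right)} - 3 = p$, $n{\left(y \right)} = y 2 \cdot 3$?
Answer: $-223776$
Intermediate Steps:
$n{\left(y \right)} = 6 y$ ($n{\left(y \right)} = 2 y 3 = 6 y$)
$A{\left(p \right)} = 3 + p$
$h = -144$ ($h = \left(3 + 3\right) 6 \left(0 - 4\right) = 6 \cdot 6 \left(-4\right) = 6 \left(-24\right) = -144$)
$h \left(-74\right) \left(-21\right) = \left(-144\right) \left(-74\right) \left(-21\right) = 10656 \left(-21\right) = -223776$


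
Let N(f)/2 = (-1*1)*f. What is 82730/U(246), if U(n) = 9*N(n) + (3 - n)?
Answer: -82730/4671 ≈ -17.711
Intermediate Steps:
N(f) = -2*f (N(f) = 2*((-1*1)*f) = 2*(-f) = -2*f)
U(n) = 3 - 19*n (U(n) = 9*(-2*n) + (3 - n) = -18*n + (3 - n) = 3 - 19*n)
82730/U(246) = 82730/(3 - 19*246) = 82730/(3 - 4674) = 82730/(-4671) = 82730*(-1/4671) = -82730/4671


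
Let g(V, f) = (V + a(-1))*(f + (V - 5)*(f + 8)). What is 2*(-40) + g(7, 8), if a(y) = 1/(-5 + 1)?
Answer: 190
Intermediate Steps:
a(y) = -1/4 (a(y) = 1/(-4) = -1/4)
g(V, f) = (-1/4 + V)*(f + (-5 + V)*(8 + f)) (g(V, f) = (V - 1/4)*(f + (V - 5)*(f + 8)) = (-1/4 + V)*(f + (-5 + V)*(8 + f)))
2*(-40) + g(7, 8) = 2*(-40) + (10 + 8 - 42*7 + 8*7**2 + 8*7**2 - 17/4*7*8) = -80 + (10 + 8 - 294 + 8*49 + 8*49 - 238) = -80 + (10 + 8 - 294 + 392 + 392 - 238) = -80 + 270 = 190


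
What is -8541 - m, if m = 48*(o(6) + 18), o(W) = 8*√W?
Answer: -9405 - 384*√6 ≈ -10346.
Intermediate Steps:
m = 864 + 384*√6 (m = 48*(8*√6 + 18) = 48*(18 + 8*√6) = 864 + 384*√6 ≈ 1804.6)
-8541 - m = -8541 - (864 + 384*√6) = -8541 + (-864 - 384*√6) = -9405 - 384*√6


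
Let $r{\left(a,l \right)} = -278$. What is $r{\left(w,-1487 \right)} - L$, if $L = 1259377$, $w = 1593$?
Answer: $-1259655$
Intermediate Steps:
$r{\left(w,-1487 \right)} - L = -278 - 1259377 = -1259655$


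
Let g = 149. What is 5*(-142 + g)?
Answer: 35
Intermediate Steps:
5*(-142 + g) = 5*(-142 + 149) = 5*7 = 35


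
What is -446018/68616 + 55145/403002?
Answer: -4887842131/768121812 ≈ -6.3634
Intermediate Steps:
-446018/68616 + 55145/403002 = -446018*1/68616 + 55145*(1/403002) = -223009/34308 + 55145/403002 = -4887842131/768121812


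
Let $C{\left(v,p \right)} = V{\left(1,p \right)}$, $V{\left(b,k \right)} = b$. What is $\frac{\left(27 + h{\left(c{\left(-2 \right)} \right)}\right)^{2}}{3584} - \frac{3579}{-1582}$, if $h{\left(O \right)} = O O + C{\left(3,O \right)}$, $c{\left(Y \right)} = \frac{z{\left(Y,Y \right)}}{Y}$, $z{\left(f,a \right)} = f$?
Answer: $\frac{1011257}{404992} \approx 2.497$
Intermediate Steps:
$c{\left(Y \right)} = 1$ ($c{\left(Y \right)} = \frac{Y}{Y} = 1$)
$C{\left(v,p \right)} = 1$
$h{\left(O \right)} = 1 + O^{2}$ ($h{\left(O \right)} = O O + 1 = O^{2} + 1 = 1 + O^{2}$)
$\frac{\left(27 + h{\left(c{\left(-2 \right)} \right)}\right)^{2}}{3584} - \frac{3579}{-1582} = \frac{\left(27 + \left(1 + 1^{2}\right)\right)^{2}}{3584} - \frac{3579}{-1582} = \left(27 + \left(1 + 1\right)\right)^{2} \cdot \frac{1}{3584} - - \frac{3579}{1582} = \left(27 + 2\right)^{2} \cdot \frac{1}{3584} + \frac{3579}{1582} = 29^{2} \cdot \frac{1}{3584} + \frac{3579}{1582} = 841 \cdot \frac{1}{3584} + \frac{3579}{1582} = \frac{841}{3584} + \frac{3579}{1582} = \frac{1011257}{404992}$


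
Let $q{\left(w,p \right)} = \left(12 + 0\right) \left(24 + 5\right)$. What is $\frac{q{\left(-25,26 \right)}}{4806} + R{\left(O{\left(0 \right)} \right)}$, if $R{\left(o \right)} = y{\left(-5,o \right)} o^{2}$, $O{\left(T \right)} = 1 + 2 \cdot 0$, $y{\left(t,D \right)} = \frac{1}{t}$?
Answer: $- \frac{511}{4005} \approx -0.12759$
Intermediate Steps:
$q{\left(w,p \right)} = 348$ ($q{\left(w,p \right)} = 12 \cdot 29 = 348$)
$O{\left(T \right)} = 1$ ($O{\left(T \right)} = 1 + 0 = 1$)
$R{\left(o \right)} = - \frac{o^{2}}{5}$ ($R{\left(o \right)} = \frac{o^{2}}{-5} = - \frac{o^{2}}{5}$)
$\frac{q{\left(-25,26 \right)}}{4806} + R{\left(O{\left(0 \right)} \right)} = \frac{348}{4806} - \frac{1^{2}}{5} = 348 \cdot \frac{1}{4806} - \frac{1}{5} = \frac{58}{801} - \frac{1}{5} = - \frac{511}{4005}$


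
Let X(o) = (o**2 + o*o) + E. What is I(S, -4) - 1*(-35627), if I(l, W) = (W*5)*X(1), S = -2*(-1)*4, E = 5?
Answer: 35487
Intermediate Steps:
X(o) = 5 + 2*o**2 (X(o) = (o**2 + o*o) + 5 = (o**2 + o**2) + 5 = 2*o**2 + 5 = 5 + 2*o**2)
S = 8 (S = 2*4 = 8)
I(l, W) = 35*W (I(l, W) = (W*5)*(5 + 2*1**2) = (5*W)*(5 + 2*1) = (5*W)*(5 + 2) = (5*W)*7 = 35*W)
I(S, -4) - 1*(-35627) = 35*(-4) - 1*(-35627) = -140 + 35627 = 35487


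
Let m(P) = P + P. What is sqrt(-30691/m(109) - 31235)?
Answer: I*sqrt(1491102778)/218 ≈ 177.13*I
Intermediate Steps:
m(P) = 2*P
sqrt(-30691/m(109) - 31235) = sqrt(-30691/(2*109) - 31235) = sqrt(-30691/218 - 31235) = sqrt(-6839921/218) = I*sqrt(1491102778)/218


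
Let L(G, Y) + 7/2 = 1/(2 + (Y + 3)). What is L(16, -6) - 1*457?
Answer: -923/2 ≈ -461.50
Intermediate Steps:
L(G, Y) = -7/2 + 1/(5 + Y) (L(G, Y) = -7/2 + 1/(2 + (Y + 3)) = -7/2 + 1/(2 + (3 + Y)) = -7/2 + 1/(5 + Y))
L(16, -6) - 1*457 = (-33 - 7*(-6))/(2*(5 - 6)) - 1*457 = (½)*(-33 + 42)/(-1) - 457 = (½)*(-1)*9 - 457 = -9/2 - 457 = -923/2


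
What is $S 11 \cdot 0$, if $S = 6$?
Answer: $0$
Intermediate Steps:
$S 11 \cdot 0 = 6 \cdot 11 \cdot 0 = 66 \cdot 0 = 0$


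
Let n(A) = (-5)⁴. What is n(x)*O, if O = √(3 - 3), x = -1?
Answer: 0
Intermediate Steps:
O = 0 (O = √0 = 0)
n(A) = 625
n(x)*O = 625*0 = 0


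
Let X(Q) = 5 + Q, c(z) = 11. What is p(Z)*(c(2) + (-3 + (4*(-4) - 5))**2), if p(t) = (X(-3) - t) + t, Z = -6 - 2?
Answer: 1174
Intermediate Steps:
Z = -8
p(t) = 2 (p(t) = ((5 - 3) - t) + t = (2 - t) + t = 2)
p(Z)*(c(2) + (-3 + (4*(-4) - 5))**2) = 2*(11 + (-3 + (4*(-4) - 5))**2) = 2*(11 + (-3 + (-16 - 5))**2) = 2*(11 + (-3 - 21)**2) = 2*(11 + (-24)**2) = 2*(11 + 576) = 2*587 = 1174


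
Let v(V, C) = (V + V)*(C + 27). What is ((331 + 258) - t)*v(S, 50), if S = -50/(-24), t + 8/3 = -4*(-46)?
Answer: 2354275/18 ≈ 1.3079e+5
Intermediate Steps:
t = 544/3 (t = -8/3 - 4*(-46) = -8/3 + 184 = 544/3 ≈ 181.33)
S = 25/12 (S = -50*(-1/24) = 25/12 ≈ 2.0833)
v(V, C) = 2*V*(27 + C) (v(V, C) = (2*V)*(27 + C) = 2*V*(27 + C))
((331 + 258) - t)*v(S, 50) = ((331 + 258) - 1*544/3)*(2*(25/12)*(27 + 50)) = (589 - 544/3)*(2*(25/12)*77) = (1223/3)*(1925/6) = 2354275/18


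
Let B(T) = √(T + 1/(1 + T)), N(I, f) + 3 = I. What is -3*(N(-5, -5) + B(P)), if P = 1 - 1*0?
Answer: 24 - 3*√6/2 ≈ 20.326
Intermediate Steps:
N(I, f) = -3 + I
P = 1 (P = 1 + 0 = 1)
-3*(N(-5, -5) + B(P)) = -3*((-3 - 5) + √((1 + 1*(1 + 1))/(1 + 1))) = -3*(-8 + √((1 + 1*2)/2)) = -3*(-8 + √((1 + 2)/2)) = -3*(-8 + √((½)*3)) = -3*(-8 + √(3/2)) = -3*(-8 + √6/2) = 24 - 3*√6/2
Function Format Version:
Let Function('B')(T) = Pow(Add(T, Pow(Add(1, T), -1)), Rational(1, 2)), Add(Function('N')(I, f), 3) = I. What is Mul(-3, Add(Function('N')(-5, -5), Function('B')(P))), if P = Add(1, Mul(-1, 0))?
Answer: Add(24, Mul(Rational(-3, 2), Pow(6, Rational(1, 2)))) ≈ 20.326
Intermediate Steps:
Function('N')(I, f) = Add(-3, I)
P = 1 (P = Add(1, 0) = 1)
Mul(-3, Add(Function('N')(-5, -5), Function('B')(P))) = Mul(-3, Add(Add(-3, -5), Pow(Mul(Pow(Add(1, 1), -1), Add(1, Mul(1, Add(1, 1)))), Rational(1, 2)))) = Mul(-3, Add(-8, Pow(Mul(Pow(2, -1), Add(1, Mul(1, 2))), Rational(1, 2)))) = Mul(-3, Add(-8, Pow(Mul(Rational(1, 2), Add(1, 2)), Rational(1, 2)))) = Mul(-3, Add(-8, Pow(Mul(Rational(1, 2), 3), Rational(1, 2)))) = Mul(-3, Add(-8, Pow(Rational(3, 2), Rational(1, 2)))) = Mul(-3, Add(-8, Mul(Rational(1, 2), Pow(6, Rational(1, 2))))) = Add(24, Mul(Rational(-3, 2), Pow(6, Rational(1, 2))))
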